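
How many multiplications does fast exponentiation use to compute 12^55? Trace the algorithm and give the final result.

Computing 12^55 by squaring (build up from 12^1; each line after the first costs one multiplication):

12^1 = 12
12^2 = (12^1)^2 = 12^2 = 144
12^3 = 12 * 12^2 = 12 * 144 = 1728
12^6 = (12^3)^2 = 1728^2 = 2985984
12^12 = (12^6)^2 = 2985984^2 = 8916100448256
12^13 = 12 * 12^12 = 12 * 8916100448256 = 106993205379072
12^26 = (12^13)^2 = 106993205379072^2 = 11447545997288281555215581184
12^27 = 12 * 12^26 = 12 * 11447545997288281555215581184 = 137370551967459378662586974208
12^54 = (12^27)^2 = 137370551967459378662586974208^2 = 18870668547844457769972080826950345531368943638112857227264
12^55 = 12 * 12^54 = 12 * 18870668547844457769972080826950345531368943638112857227264 = 226448022574133493239664969923404146376427323657354286727168

Result: 226448022574133493239664969923404146376427323657354286727168
Multiplications needed: 9 (9 lines after 12^1)

12^55 = 226448022574133493239664969923404146376427323657354286727168. Using exponentiation by squaring, this requires 9 multiplications. The key idea: if the exponent is even, square the half-power; if odd, multiply by the base once.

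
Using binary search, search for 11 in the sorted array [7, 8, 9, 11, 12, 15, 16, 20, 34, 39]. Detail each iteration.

Binary search for 11 in [7, 8, 9, 11, 12, 15, 16, 20, 34, 39]:

lo=0, hi=9, mid=4, arr[mid]=12 -> 12 > 11, search left half
lo=0, hi=3, mid=1, arr[mid]=8 -> 8 < 11, search right half
lo=2, hi=3, mid=2, arr[mid]=9 -> 9 < 11, search right half
lo=3, hi=3, mid=3, arr[mid]=11 -> Found target at index 3!

Binary search finds 11 at index 3 after 4 comparisons. The search repeatedly halves the search space by comparing with the middle element.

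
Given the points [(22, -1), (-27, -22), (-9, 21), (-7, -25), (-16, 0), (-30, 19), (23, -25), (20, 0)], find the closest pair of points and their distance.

Computing all pairwise distances among 8 points:

d((22, -1), (-27, -22)) = 53.3104
d((22, -1), (-9, 21)) = 38.0132
d((22, -1), (-7, -25)) = 37.6431
d((22, -1), (-16, 0)) = 38.0132
d((22, -1), (-30, 19)) = 55.7136
d((22, -1), (23, -25)) = 24.0208
d((22, -1), (20, 0)) = 2.2361 <-- minimum
d((-27, -22), (-9, 21)) = 46.6154
d((-27, -22), (-7, -25)) = 20.2237
d((-27, -22), (-16, 0)) = 24.5967
d((-27, -22), (-30, 19)) = 41.1096
d((-27, -22), (23, -25)) = 50.0899
d((-27, -22), (20, 0)) = 51.8941
d((-9, 21), (-7, -25)) = 46.0435
d((-9, 21), (-16, 0)) = 22.1359
d((-9, 21), (-30, 19)) = 21.095
d((-9, 21), (23, -25)) = 56.0357
d((-9, 21), (20, 0)) = 35.805
d((-7, -25), (-16, 0)) = 26.5707
d((-7, -25), (-30, 19)) = 49.6488
d((-7, -25), (23, -25)) = 30.0
d((-7, -25), (20, 0)) = 36.7967
d((-16, 0), (-30, 19)) = 23.6008
d((-16, 0), (23, -25)) = 46.3249
d((-16, 0), (20, 0)) = 36.0
d((-30, 19), (23, -25)) = 68.884
d((-30, 19), (20, 0)) = 53.4883
d((23, -25), (20, 0)) = 25.1794

Closest pair: (22, -1) and (20, 0) with distance 2.2361

The closest pair is (22, -1) and (20, 0) with Euclidean distance 2.2361. For 8 points, brute-force pairwise comparison is shown above. For large n, the divide-and-conquer algorithm (sort by x, recurse on halves, check the dividing strip) achieves O(n log n).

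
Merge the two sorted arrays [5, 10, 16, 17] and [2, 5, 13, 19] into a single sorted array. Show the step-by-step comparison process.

Merging process:

Compare 5 vs 2: take 2 from right. Merged: [2]
Compare 5 vs 5: take 5 from left. Merged: [2, 5]
Compare 10 vs 5: take 5 from right. Merged: [2, 5, 5]
Compare 10 vs 13: take 10 from left. Merged: [2, 5, 5, 10]
Compare 16 vs 13: take 13 from right. Merged: [2, 5, 5, 10, 13]
Compare 16 vs 19: take 16 from left. Merged: [2, 5, 5, 10, 13, 16]
Compare 17 vs 19: take 17 from left. Merged: [2, 5, 5, 10, 13, 16, 17]
Append remaining from right: [19]. Merged: [2, 5, 5, 10, 13, 16, 17, 19]

Final merged array: [2, 5, 5, 10, 13, 16, 17, 19]
Total comparisons: 7

The merged array is [2, 5, 5, 10, 13, 16, 17, 19], requiring 7 comparisons. The merge step runs in O(n) time where n is the total number of elements.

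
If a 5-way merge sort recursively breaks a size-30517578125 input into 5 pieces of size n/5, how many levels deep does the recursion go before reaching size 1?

For divide and conquer with division factor 5:

Problem sizes at each level:
Level 0: 30517578125
Level 1: 6103515625
Level 2: 1220703125
Level 3: 244140625
Level 4: 48828125
Level 5: 9765625
Level 6: 1953125
Level 7: 390625
Level 8: 78125
Level 9: 15625
Level 10: 3125
Level 11: 625
Level 12: 125
Level 13: 25
Level 14: 5
Level 15: 1

The root is level 0 and the size-1 base case is level 15 (the tree spans levels 0 through 15, i.e. 16 levels counting the root), so the depth is the number of divisions: log_5(30517578125) = 15

The recursion tree depth is log_5(30517578125) = 15. At each level, the problem size is divided by 5, so it takes 15 divisions to reduce to a base case of size 1. The algorithm makes 5 recursive calls at each level.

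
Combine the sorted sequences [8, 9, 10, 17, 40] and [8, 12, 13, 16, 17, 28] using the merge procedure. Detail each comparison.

Merging process:

Compare 8 vs 8: take 8 from left. Merged: [8]
Compare 9 vs 8: take 8 from right. Merged: [8, 8]
Compare 9 vs 12: take 9 from left. Merged: [8, 8, 9]
Compare 10 vs 12: take 10 from left. Merged: [8, 8, 9, 10]
Compare 17 vs 12: take 12 from right. Merged: [8, 8, 9, 10, 12]
Compare 17 vs 13: take 13 from right. Merged: [8, 8, 9, 10, 12, 13]
Compare 17 vs 16: take 16 from right. Merged: [8, 8, 9, 10, 12, 13, 16]
Compare 17 vs 17: take 17 from left. Merged: [8, 8, 9, 10, 12, 13, 16, 17]
Compare 40 vs 17: take 17 from right. Merged: [8, 8, 9, 10, 12, 13, 16, 17, 17]
Compare 40 vs 28: take 28 from right. Merged: [8, 8, 9, 10, 12, 13, 16, 17, 17, 28]
Append remaining from left: [40]. Merged: [8, 8, 9, 10, 12, 13, 16, 17, 17, 28, 40]

Final merged array: [8, 8, 9, 10, 12, 13, 16, 17, 17, 28, 40]
Total comparisons: 10

The merged array is [8, 8, 9, 10, 12, 13, 16, 17, 17, 28, 40], requiring 10 comparisons. The merge step runs in O(n) time where n is the total number of elements.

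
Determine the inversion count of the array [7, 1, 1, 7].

Finding inversions in [7, 1, 1, 7]:

(0, 1): arr[0]=7 > arr[1]=1
(0, 2): arr[0]=7 > arr[2]=1

Total inversions: 2

The array has 2 inversion(s): (0,1), (0,2). Each pair (i,j) satisfies i < j and arr[i] > arr[j].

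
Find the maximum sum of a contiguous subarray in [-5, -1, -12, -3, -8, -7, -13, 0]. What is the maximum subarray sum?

Using Kadane's algorithm on [-5, -1, -12, -3, -8, -7, -13, 0]:

Scanning through the array:
Position 1 (value -1): max_ending_here = -1, max_so_far = -1
Position 2 (value -12): max_ending_here = -12, max_so_far = -1
Position 3 (value -3): max_ending_here = -3, max_so_far = -1
Position 4 (value -8): max_ending_here = -8, max_so_far = -1
Position 5 (value -7): max_ending_here = -7, max_so_far = -1
Position 6 (value -13): max_ending_here = -13, max_so_far = -1
Position 7 (value 0): max_ending_here = 0, max_so_far = 0

Maximum subarray: [0]
Maximum sum: 0

The maximum subarray is [0] with sum 0. This subarray runs from index 7 to index 7.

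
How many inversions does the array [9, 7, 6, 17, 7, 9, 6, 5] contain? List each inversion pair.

Finding inversions in [9, 7, 6, 17, 7, 9, 6, 5]:

(0, 1): arr[0]=9 > arr[1]=7
(0, 2): arr[0]=9 > arr[2]=6
(0, 4): arr[0]=9 > arr[4]=7
(0, 6): arr[0]=9 > arr[6]=6
(0, 7): arr[0]=9 > arr[7]=5
(1, 2): arr[1]=7 > arr[2]=6
(1, 6): arr[1]=7 > arr[6]=6
(1, 7): arr[1]=7 > arr[7]=5
(2, 7): arr[2]=6 > arr[7]=5
(3, 4): arr[3]=17 > arr[4]=7
(3, 5): arr[3]=17 > arr[5]=9
(3, 6): arr[3]=17 > arr[6]=6
(3, 7): arr[3]=17 > arr[7]=5
(4, 6): arr[4]=7 > arr[6]=6
(4, 7): arr[4]=7 > arr[7]=5
(5, 6): arr[5]=9 > arr[6]=6
(5, 7): arr[5]=9 > arr[7]=5
(6, 7): arr[6]=6 > arr[7]=5

Total inversions: 18

The array has 18 inversion(s): (0,1), (0,2), (0,4), (0,6), (0,7), (1,2), (1,6), (1,7), (2,7), (3,4), (3,5), (3,6), (3,7), (4,6), (4,7), (5,6), (5,7), (6,7). Each pair (i,j) satisfies i < j and arr[i] > arr[j].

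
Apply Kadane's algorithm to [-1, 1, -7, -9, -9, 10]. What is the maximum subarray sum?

Using Kadane's algorithm on [-1, 1, -7, -9, -9, 10]:

Scanning through the array:
Position 1 (value 1): max_ending_here = 1, max_so_far = 1
Position 2 (value -7): max_ending_here = -6, max_so_far = 1
Position 3 (value -9): max_ending_here = -9, max_so_far = 1
Position 4 (value -9): max_ending_here = -9, max_so_far = 1
Position 5 (value 10): max_ending_here = 10, max_so_far = 10

Maximum subarray: [10]
Maximum sum: 10

The maximum subarray is [10] with sum 10. This subarray runs from index 5 to index 5.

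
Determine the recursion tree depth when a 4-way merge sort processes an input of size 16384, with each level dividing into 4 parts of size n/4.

For divide and conquer with division factor 4:

Problem sizes at each level:
Level 0: 16384
Level 1: 4096
Level 2: 1024
Level 3: 256
Level 4: 64
Level 5: 16
Level 6: 4
Level 7: 1

The root is level 0 and the size-1 base case is level 7 (the tree spans levels 0 through 7, i.e. 8 levels counting the root), so the depth is the number of divisions: log_4(16384) = 7

The recursion tree depth is log_4(16384) = 7. At each level, the problem size is divided by 4, so it takes 7 divisions to reduce to a base case of size 1. The algorithm makes 4 recursive calls at each level.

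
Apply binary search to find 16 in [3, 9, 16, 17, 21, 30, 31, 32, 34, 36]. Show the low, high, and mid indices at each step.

Binary search for 16 in [3, 9, 16, 17, 21, 30, 31, 32, 34, 36]:

lo=0, hi=9, mid=4, arr[mid]=21 -> 21 > 16, search left half
lo=0, hi=3, mid=1, arr[mid]=9 -> 9 < 16, search right half
lo=2, hi=3, mid=2, arr[mid]=16 -> Found target at index 2!

Binary search finds 16 at index 2 after 3 comparisons. The search repeatedly halves the search space by comparing with the middle element.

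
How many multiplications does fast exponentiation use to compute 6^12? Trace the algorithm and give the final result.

Computing 6^12 by squaring (build up from 6^1; each line after the first costs one multiplication):

6^1 = 6
6^2 = (6^1)^2 = 6^2 = 36
6^3 = 6 * 6^2 = 6 * 36 = 216
6^6 = (6^3)^2 = 216^2 = 46656
6^12 = (6^6)^2 = 46656^2 = 2176782336

Result: 2176782336
Multiplications needed: 4 (4 lines after 6^1)

6^12 = 2176782336. Using exponentiation by squaring, this requires 4 multiplications. The key idea: if the exponent is even, square the half-power; if odd, multiply by the base once.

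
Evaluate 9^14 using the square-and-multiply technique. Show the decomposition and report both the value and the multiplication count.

Computing 9^14 by squaring (build up from 9^1; each line after the first costs one multiplication):

9^1 = 9
9^2 = (9^1)^2 = 9^2 = 81
9^3 = 9 * 9^2 = 9 * 81 = 729
9^6 = (9^3)^2 = 729^2 = 531441
9^7 = 9 * 9^6 = 9 * 531441 = 4782969
9^14 = (9^7)^2 = 4782969^2 = 22876792454961

Result: 22876792454961
Multiplications needed: 5 (5 lines after 9^1)

9^14 = 22876792454961. Using exponentiation by squaring, this requires 5 multiplications. The key idea: if the exponent is even, square the half-power; if odd, multiply by the base once.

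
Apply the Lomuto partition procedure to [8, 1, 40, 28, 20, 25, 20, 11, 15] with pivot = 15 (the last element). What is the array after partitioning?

Lomuto partition with pivot = 15:

Initial array: [8, 1, 40, 28, 20, 25, 20, 11, 15]

arr[0]=8 <= 15: swap with position 0, array becomes [8, 1, 40, 28, 20, 25, 20, 11, 15]
arr[1]=1 <= 15: swap with position 1, array becomes [8, 1, 40, 28, 20, 25, 20, 11, 15]
arr[2]=40 > 15: no swap
arr[3]=28 > 15: no swap
arr[4]=20 > 15: no swap
arr[5]=25 > 15: no swap
arr[6]=20 > 15: no swap
arr[7]=11 <= 15: swap with position 2, array becomes [8, 1, 11, 28, 20, 25, 20, 40, 15]

Place pivot at position 3: [8, 1, 11, 15, 20, 25, 20, 40, 28]
Pivot position: 3

After partitioning with pivot 15, the array becomes [8, 1, 11, 15, 20, 25, 20, 40, 28]. The pivot is placed at index 3. All elements to the left of the pivot are <= 15, and all elements to the right are > 15.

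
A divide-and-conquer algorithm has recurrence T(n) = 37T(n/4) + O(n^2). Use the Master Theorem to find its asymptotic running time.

Master Theorem for T(n) = 37T(n/4) + O(n^2):

a = 37, b = 4, c = 2
log_b(a) = log_4(37) = 2.6047

Case 1: c = 2 < log_4(37) = 2.6047
T(n) = O(n^(log_4 37))

For T(n) = 37T(n/4) + O(n^2): log_4(37) = 2.6047. This is Case 1 of the Master Theorem (c < log_b(a), work dominated by leaves), giving O(n^(log_4 37)).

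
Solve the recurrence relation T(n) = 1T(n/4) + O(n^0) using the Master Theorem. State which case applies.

Master Theorem for T(n) = 1T(n/4) + O(n^0):

a = 1, b = 4, c = 0
log_b(a) = log_4(1) = 0.0000

Case 2: c = 0 = log_4(1) = 0.0000
T(n) = O(n^0 log n) = O(log n)

For T(n) = 1T(n/4) + O(n^0): log_4(1) = 0.0000. This is Case 2 of the Master Theorem (c = log_b(a), equal work at all levels), giving O(log n).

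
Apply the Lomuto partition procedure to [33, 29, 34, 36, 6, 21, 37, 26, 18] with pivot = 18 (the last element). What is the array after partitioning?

Lomuto partition with pivot = 18:

Initial array: [33, 29, 34, 36, 6, 21, 37, 26, 18]

arr[0]=33 > 18: no swap
arr[1]=29 > 18: no swap
arr[2]=34 > 18: no swap
arr[3]=36 > 18: no swap
arr[4]=6 <= 18: swap with position 0, array becomes [6, 29, 34, 36, 33, 21, 37, 26, 18]
arr[5]=21 > 18: no swap
arr[6]=37 > 18: no swap
arr[7]=26 > 18: no swap

Place pivot at position 1: [6, 18, 34, 36, 33, 21, 37, 26, 29]
Pivot position: 1

After partitioning with pivot 18, the array becomes [6, 18, 34, 36, 33, 21, 37, 26, 29]. The pivot is placed at index 1. All elements to the left of the pivot are <= 18, and all elements to the right are > 18.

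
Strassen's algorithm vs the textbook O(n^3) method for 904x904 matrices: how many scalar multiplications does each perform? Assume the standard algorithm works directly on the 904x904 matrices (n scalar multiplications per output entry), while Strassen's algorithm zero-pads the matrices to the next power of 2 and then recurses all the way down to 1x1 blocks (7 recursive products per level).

Matrix multiplication for 904x904 matrices:

Strassen's algorithm requires power-of-2 dimensions. Pad 904x904 to 1024x1024 (next power of 2).

Standard algorithm: 904^3 = 738763264 multiplications
Strassen's algorithm: 7^(log2(1024)) = 7^10 = 282475249 multiplications
Savings: 738763264 - 282475249 = 456288015 multiplications

Standard: 738763264 multiplications (904^3). Strassen: 282475249 multiplications (7^10, after padding to 1024x1024). Strassen reduces 8 recursive multiplications to 7 at each level.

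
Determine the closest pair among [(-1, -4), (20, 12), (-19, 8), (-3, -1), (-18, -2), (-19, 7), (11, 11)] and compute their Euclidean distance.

Computing all pairwise distances among 7 points:

d((-1, -4), (20, 12)) = 26.4008
d((-1, -4), (-19, 8)) = 21.6333
d((-1, -4), (-3, -1)) = 3.6056
d((-1, -4), (-18, -2)) = 17.1172
d((-1, -4), (-19, 7)) = 21.095
d((-1, -4), (11, 11)) = 19.2094
d((20, 12), (-19, 8)) = 39.2046
d((20, 12), (-3, -1)) = 26.4197
d((20, 12), (-18, -2)) = 40.4969
d((20, 12), (-19, 7)) = 39.3192
d((20, 12), (11, 11)) = 9.0554
d((-19, 8), (-3, -1)) = 18.3576
d((-19, 8), (-18, -2)) = 10.0499
d((-19, 8), (-19, 7)) = 1.0 <-- minimum
d((-19, 8), (11, 11)) = 30.1496
d((-3, -1), (-18, -2)) = 15.0333
d((-3, -1), (-19, 7)) = 17.8885
d((-3, -1), (11, 11)) = 18.4391
d((-18, -2), (-19, 7)) = 9.0554
d((-18, -2), (11, 11)) = 31.7805
d((-19, 7), (11, 11)) = 30.2655

Closest pair: (-19, 8) and (-19, 7) with distance 1.0

The closest pair is (-19, 8) and (-19, 7) with Euclidean distance 1.0. For 7 points, brute-force pairwise comparison is shown above. For large n, the divide-and-conquer algorithm (sort by x, recurse on halves, check the dividing strip) achieves O(n log n).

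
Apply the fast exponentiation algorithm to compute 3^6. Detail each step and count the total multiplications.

Computing 3^6 by squaring (build up from 3^1; each line after the first costs one multiplication):

3^1 = 3
3^2 = (3^1)^2 = 3^2 = 9
3^3 = 3 * 3^2 = 3 * 9 = 27
3^6 = (3^3)^2 = 27^2 = 729

Result: 729
Multiplications needed: 3 (3 lines after 3^1)

3^6 = 729. Using exponentiation by squaring, this requires 3 multiplications. The key idea: if the exponent is even, square the half-power; if odd, multiply by the base once.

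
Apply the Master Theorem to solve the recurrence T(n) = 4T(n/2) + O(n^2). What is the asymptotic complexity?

Master Theorem for T(n) = 4T(n/2) + O(n^2):

a = 4, b = 2, c = 2
log_b(a) = log_2(4) = 2.0000

Case 2: c = 2 = log_2(4) = 2.0000
T(n) = O(n^2 log n) = O(n^2 log n)

For T(n) = 4T(n/2) + O(n^2): log_2(4) = 2.0000. This is Case 2 of the Master Theorem (c = log_b(a), equal work at all levels), giving O(n^2 log n).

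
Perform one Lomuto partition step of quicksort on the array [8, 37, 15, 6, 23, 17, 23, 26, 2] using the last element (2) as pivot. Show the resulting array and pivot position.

Lomuto partition with pivot = 2:

Initial array: [8, 37, 15, 6, 23, 17, 23, 26, 2]

arr[0]=8 > 2: no swap
arr[1]=37 > 2: no swap
arr[2]=15 > 2: no swap
arr[3]=6 > 2: no swap
arr[4]=23 > 2: no swap
arr[5]=17 > 2: no swap
arr[6]=23 > 2: no swap
arr[7]=26 > 2: no swap

Place pivot at position 0: [2, 37, 15, 6, 23, 17, 23, 26, 8]
Pivot position: 0

After partitioning with pivot 2, the array becomes [2, 37, 15, 6, 23, 17, 23, 26, 8]. The pivot is placed at index 0. All elements to the left of the pivot are <= 2, and all elements to the right are > 2.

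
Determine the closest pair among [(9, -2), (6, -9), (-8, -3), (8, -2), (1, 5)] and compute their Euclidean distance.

Computing all pairwise distances among 5 points:

d((9, -2), (6, -9)) = 7.6158
d((9, -2), (-8, -3)) = 17.0294
d((9, -2), (8, -2)) = 1.0 <-- minimum
d((9, -2), (1, 5)) = 10.6301
d((6, -9), (-8, -3)) = 15.2315
d((6, -9), (8, -2)) = 7.2801
d((6, -9), (1, 5)) = 14.8661
d((-8, -3), (8, -2)) = 16.0312
d((-8, -3), (1, 5)) = 12.0416
d((8, -2), (1, 5)) = 9.8995

Closest pair: (9, -2) and (8, -2) with distance 1.0

The closest pair is (9, -2) and (8, -2) with Euclidean distance 1.0. For 5 points, brute-force pairwise comparison is shown above. For large n, the divide-and-conquer algorithm (sort by x, recurse on halves, check the dividing strip) achieves O(n log n).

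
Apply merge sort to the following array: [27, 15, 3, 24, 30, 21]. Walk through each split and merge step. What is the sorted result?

Merge sort trace:

Split: [27, 15, 3, 24, 30, 21] -> [27, 15, 3] and [24, 30, 21]
  Split: [27, 15, 3] -> [27] and [15, 3]
    Split: [15, 3] -> [15] and [3]
    Merge: [15] + [3] -> [3, 15]
  Merge: [27] + [3, 15] -> [3, 15, 27]
  Split: [24, 30, 21] -> [24] and [30, 21]
    Split: [30, 21] -> [30] and [21]
    Merge: [30] + [21] -> [21, 30]
  Merge: [24] + [21, 30] -> [21, 24, 30]
Merge: [3, 15, 27] + [21, 24, 30] -> [3, 15, 21, 24, 27, 30]

Final sorted array: [3, 15, 21, 24, 27, 30]

The merge sort proceeds by recursively splitting the array and merging sorted halves.
After all merges, the sorted array is [3, 15, 21, 24, 27, 30].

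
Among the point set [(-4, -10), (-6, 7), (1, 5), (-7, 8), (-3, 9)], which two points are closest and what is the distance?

Computing all pairwise distances among 5 points:

d((-4, -10), (-6, 7)) = 17.1172
d((-4, -10), (1, 5)) = 15.8114
d((-4, -10), (-7, 8)) = 18.2483
d((-4, -10), (-3, 9)) = 19.0263
d((-6, 7), (1, 5)) = 7.2801
d((-6, 7), (-7, 8)) = 1.4142 <-- minimum
d((-6, 7), (-3, 9)) = 3.6056
d((1, 5), (-7, 8)) = 8.544
d((1, 5), (-3, 9)) = 5.6569
d((-7, 8), (-3, 9)) = 4.1231

Closest pair: (-6, 7) and (-7, 8) with distance 1.4142

The closest pair is (-6, 7) and (-7, 8) with Euclidean distance 1.4142. For 5 points, brute-force pairwise comparison is shown above. For large n, the divide-and-conquer algorithm (sort by x, recurse on halves, check the dividing strip) achieves O(n log n).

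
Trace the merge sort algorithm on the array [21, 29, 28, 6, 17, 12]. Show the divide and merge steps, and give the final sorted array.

Merge sort trace:

Split: [21, 29, 28, 6, 17, 12] -> [21, 29, 28] and [6, 17, 12]
  Split: [21, 29, 28] -> [21] and [29, 28]
    Split: [29, 28] -> [29] and [28]
    Merge: [29] + [28] -> [28, 29]
  Merge: [21] + [28, 29] -> [21, 28, 29]
  Split: [6, 17, 12] -> [6] and [17, 12]
    Split: [17, 12] -> [17] and [12]
    Merge: [17] + [12] -> [12, 17]
  Merge: [6] + [12, 17] -> [6, 12, 17]
Merge: [21, 28, 29] + [6, 12, 17] -> [6, 12, 17, 21, 28, 29]

Final sorted array: [6, 12, 17, 21, 28, 29]

The merge sort proceeds by recursively splitting the array and merging sorted halves.
After all merges, the sorted array is [6, 12, 17, 21, 28, 29].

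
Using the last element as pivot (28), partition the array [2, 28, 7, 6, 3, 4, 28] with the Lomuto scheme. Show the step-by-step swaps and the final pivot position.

Lomuto partition with pivot = 28:

Initial array: [2, 28, 7, 6, 3, 4, 28]

arr[0]=2 <= 28: swap with position 0, array becomes [2, 28, 7, 6, 3, 4, 28]
arr[1]=28 <= 28: swap with position 1, array becomes [2, 28, 7, 6, 3, 4, 28]
arr[2]=7 <= 28: swap with position 2, array becomes [2, 28, 7, 6, 3, 4, 28]
arr[3]=6 <= 28: swap with position 3, array becomes [2, 28, 7, 6, 3, 4, 28]
arr[4]=3 <= 28: swap with position 4, array becomes [2, 28, 7, 6, 3, 4, 28]
arr[5]=4 <= 28: swap with position 5, array becomes [2, 28, 7, 6, 3, 4, 28]

Place pivot at position 6: [2, 28, 7, 6, 3, 4, 28]
Pivot position: 6

After partitioning with pivot 28, the array becomes [2, 28, 7, 6, 3, 4, 28]. The pivot is placed at index 6. All elements to the left of the pivot are <= 28, and all elements to the right are > 28.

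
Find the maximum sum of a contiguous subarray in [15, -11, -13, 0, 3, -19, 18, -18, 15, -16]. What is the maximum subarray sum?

Using Kadane's algorithm on [15, -11, -13, 0, 3, -19, 18, -18, 15, -16]:

Scanning through the array:
Position 1 (value -11): max_ending_here = 4, max_so_far = 15
Position 2 (value -13): max_ending_here = -9, max_so_far = 15
Position 3 (value 0): max_ending_here = 0, max_so_far = 15
Position 4 (value 3): max_ending_here = 3, max_so_far = 15
Position 5 (value -19): max_ending_here = -16, max_so_far = 15
Position 6 (value 18): max_ending_here = 18, max_so_far = 18
Position 7 (value -18): max_ending_here = 0, max_so_far = 18
Position 8 (value 15): max_ending_here = 15, max_so_far = 18
Position 9 (value -16): max_ending_here = -1, max_so_far = 18

Maximum subarray: [18]
Maximum sum: 18

The maximum subarray is [18] with sum 18. This subarray runs from index 6 to index 6.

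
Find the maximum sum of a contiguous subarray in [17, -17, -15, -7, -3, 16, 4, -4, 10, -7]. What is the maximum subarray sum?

Using Kadane's algorithm on [17, -17, -15, -7, -3, 16, 4, -4, 10, -7]:

Scanning through the array:
Position 1 (value -17): max_ending_here = 0, max_so_far = 17
Position 2 (value -15): max_ending_here = -15, max_so_far = 17
Position 3 (value -7): max_ending_here = -7, max_so_far = 17
Position 4 (value -3): max_ending_here = -3, max_so_far = 17
Position 5 (value 16): max_ending_here = 16, max_so_far = 17
Position 6 (value 4): max_ending_here = 20, max_so_far = 20
Position 7 (value -4): max_ending_here = 16, max_so_far = 20
Position 8 (value 10): max_ending_here = 26, max_so_far = 26
Position 9 (value -7): max_ending_here = 19, max_so_far = 26

Maximum subarray: [16, 4, -4, 10]
Maximum sum: 26

The maximum subarray is [16, 4, -4, 10] with sum 26. This subarray runs from index 5 to index 8.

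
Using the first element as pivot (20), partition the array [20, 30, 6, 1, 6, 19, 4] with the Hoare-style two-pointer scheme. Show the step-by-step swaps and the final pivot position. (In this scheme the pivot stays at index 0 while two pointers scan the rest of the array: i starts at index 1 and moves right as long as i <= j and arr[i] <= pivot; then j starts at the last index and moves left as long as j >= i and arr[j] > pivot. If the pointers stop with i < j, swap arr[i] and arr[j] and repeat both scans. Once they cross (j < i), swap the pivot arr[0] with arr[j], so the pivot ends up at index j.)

Hoare-style two-pointer partition with pivot = 20:

Initial array: [20, 30, 6, 1, 6, 19, 4]

Pointers start at i = 1, j = 6.
i stops at index 1 (arr[1]=30 > 20), j stops at index 6 (arr[6]=4 <= 20): swap arr[1] and arr[6], array becomes [20, 4, 6, 1, 6, 19, 30]
i ends at 6, j ends at 5: the pointers have crossed (j < i), so scanning stops.

Swap pivot arr[0] with arr[5] to place pivot at position 5: [19, 4, 6, 1, 6, 20, 30]
Pivot position: 5

After partitioning with pivot 20, the array becomes [19, 4, 6, 1, 6, 20, 30]. The pivot is placed at index 5. All elements to the left of the pivot are <= 20, and all elements to the right are > 20.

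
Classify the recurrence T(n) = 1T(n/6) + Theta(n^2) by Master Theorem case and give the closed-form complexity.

Master Theorem for T(n) = 1T(n/6) + O(n^2):

a = 1, b = 6, c = 2
log_b(a) = log_6(1) = 0.0000

Case 3: c = 2 > log_6(1) = 0.0000
T(n) = O(n^2) = O(n^2)

For T(n) = 1T(n/6) + O(n^2): log_6(1) = 0.0000. This is Case 3 of the Master Theorem (c > log_b(a), work dominated by root), giving O(n^2).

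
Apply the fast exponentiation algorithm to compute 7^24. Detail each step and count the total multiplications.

Computing 7^24 by squaring (build up from 7^1; each line after the first costs one multiplication):

7^1 = 7
7^2 = (7^1)^2 = 7^2 = 49
7^3 = 7 * 7^2 = 7 * 49 = 343
7^6 = (7^3)^2 = 343^2 = 117649
7^12 = (7^6)^2 = 117649^2 = 13841287201
7^24 = (7^12)^2 = 13841287201^2 = 191581231380566414401

Result: 191581231380566414401
Multiplications needed: 5 (5 lines after 7^1)

7^24 = 191581231380566414401. Using exponentiation by squaring, this requires 5 multiplications. The key idea: if the exponent is even, square the half-power; if odd, multiply by the base once.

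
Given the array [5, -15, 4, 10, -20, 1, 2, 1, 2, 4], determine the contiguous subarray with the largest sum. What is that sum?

Using Kadane's algorithm on [5, -15, 4, 10, -20, 1, 2, 1, 2, 4]:

Scanning through the array:
Position 1 (value -15): max_ending_here = -10, max_so_far = 5
Position 2 (value 4): max_ending_here = 4, max_so_far = 5
Position 3 (value 10): max_ending_here = 14, max_so_far = 14
Position 4 (value -20): max_ending_here = -6, max_so_far = 14
Position 5 (value 1): max_ending_here = 1, max_so_far = 14
Position 6 (value 2): max_ending_here = 3, max_so_far = 14
Position 7 (value 1): max_ending_here = 4, max_so_far = 14
Position 8 (value 2): max_ending_here = 6, max_so_far = 14
Position 9 (value 4): max_ending_here = 10, max_so_far = 14

Maximum subarray: [4, 10]
Maximum sum: 14

The maximum subarray is [4, 10] with sum 14. This subarray runs from index 2 to index 3.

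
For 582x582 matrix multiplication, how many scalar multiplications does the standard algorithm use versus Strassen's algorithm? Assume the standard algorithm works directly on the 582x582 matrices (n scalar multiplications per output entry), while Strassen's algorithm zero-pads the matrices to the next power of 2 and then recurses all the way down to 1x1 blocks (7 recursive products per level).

Matrix multiplication for 582x582 matrices:

Strassen's algorithm requires power-of-2 dimensions. Pad 582x582 to 1024x1024 (next power of 2).

Standard algorithm: 582^3 = 197137368 multiplications
Strassen's algorithm: 7^(log2(1024)) = 7^10 = 282475249 multiplications
Difference: 197137368 - 282475249 = -85337881 (Strassen uses MORE here due to padding overhead — for small or just-over-power-of-2 n, padding can outweigh the per-level savings)

Standard: 197137368 multiplications (582^3). Strassen: 282475249 multiplications (7^10, after padding to 1024x1024). Strassen reduces 8 recursive multiplications to 7 at each level.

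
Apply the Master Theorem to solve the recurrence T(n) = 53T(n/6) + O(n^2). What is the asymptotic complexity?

Master Theorem for T(n) = 53T(n/6) + O(n^2):

a = 53, b = 6, c = 2
log_b(a) = log_6(53) = 2.2159

Case 1: c = 2 < log_6(53) = 2.2159
T(n) = O(n^(log_6 53))

For T(n) = 53T(n/6) + O(n^2): log_6(53) = 2.2159. This is Case 1 of the Master Theorem (c < log_b(a), work dominated by leaves), giving O(n^(log_6 53)).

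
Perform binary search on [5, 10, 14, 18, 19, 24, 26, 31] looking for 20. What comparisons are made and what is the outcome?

Binary search for 20 in [5, 10, 14, 18, 19, 24, 26, 31]:

lo=0, hi=7, mid=3, arr[mid]=18 -> 18 < 20, search right half
lo=4, hi=7, mid=5, arr[mid]=24 -> 24 > 20, search left half
lo=4, hi=4, mid=4, arr[mid]=19 -> 19 < 20, search right half
lo=5 > hi=4, target 20 not found

Binary search determines that 20 is not in the array after 3 comparisons. The search space was exhausted without finding the target.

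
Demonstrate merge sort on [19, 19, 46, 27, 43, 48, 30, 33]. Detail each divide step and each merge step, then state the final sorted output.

Merge sort trace:

Split: [19, 19, 46, 27, 43, 48, 30, 33] -> [19, 19, 46, 27] and [43, 48, 30, 33]
  Split: [19, 19, 46, 27] -> [19, 19] and [46, 27]
    Split: [19, 19] -> [19] and [19]
    Merge: [19] + [19] -> [19, 19]
    Split: [46, 27] -> [46] and [27]
    Merge: [46] + [27] -> [27, 46]
  Merge: [19, 19] + [27, 46] -> [19, 19, 27, 46]
  Split: [43, 48, 30, 33] -> [43, 48] and [30, 33]
    Split: [43, 48] -> [43] and [48]
    Merge: [43] + [48] -> [43, 48]
    Split: [30, 33] -> [30] and [33]
    Merge: [30] + [33] -> [30, 33]
  Merge: [43, 48] + [30, 33] -> [30, 33, 43, 48]
Merge: [19, 19, 27, 46] + [30, 33, 43, 48] -> [19, 19, 27, 30, 33, 43, 46, 48]

Final sorted array: [19, 19, 27, 30, 33, 43, 46, 48]

The merge sort proceeds by recursively splitting the array and merging sorted halves.
After all merges, the sorted array is [19, 19, 27, 30, 33, 43, 46, 48].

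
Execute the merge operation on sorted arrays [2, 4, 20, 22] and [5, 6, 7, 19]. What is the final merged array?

Merging process:

Compare 2 vs 5: take 2 from left. Merged: [2]
Compare 4 vs 5: take 4 from left. Merged: [2, 4]
Compare 20 vs 5: take 5 from right. Merged: [2, 4, 5]
Compare 20 vs 6: take 6 from right. Merged: [2, 4, 5, 6]
Compare 20 vs 7: take 7 from right. Merged: [2, 4, 5, 6, 7]
Compare 20 vs 19: take 19 from right. Merged: [2, 4, 5, 6, 7, 19]
Append remaining from left: [20, 22]. Merged: [2, 4, 5, 6, 7, 19, 20, 22]

Final merged array: [2, 4, 5, 6, 7, 19, 20, 22]
Total comparisons: 6

The merged array is [2, 4, 5, 6, 7, 19, 20, 22], requiring 6 comparisons. The merge step runs in O(n) time where n is the total number of elements.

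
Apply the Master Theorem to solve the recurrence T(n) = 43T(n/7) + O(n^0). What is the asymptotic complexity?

Master Theorem for T(n) = 43T(n/7) + O(n^0):

a = 43, b = 7, c = 0
log_b(a) = log_7(43) = 1.9329

Case 1: c = 0 < log_7(43) = 1.9329
T(n) = O(n^(log_7 43))

For T(n) = 43T(n/7) + O(n^0): log_7(43) = 1.9329. This is Case 1 of the Master Theorem (c < log_b(a), work dominated by leaves), giving O(n^(log_7 43)).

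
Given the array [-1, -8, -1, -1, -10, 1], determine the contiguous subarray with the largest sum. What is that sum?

Using Kadane's algorithm on [-1, -8, -1, -1, -10, 1]:

Scanning through the array:
Position 1 (value -8): max_ending_here = -8, max_so_far = -1
Position 2 (value -1): max_ending_here = -1, max_so_far = -1
Position 3 (value -1): max_ending_here = -1, max_so_far = -1
Position 4 (value -10): max_ending_here = -10, max_so_far = -1
Position 5 (value 1): max_ending_here = 1, max_so_far = 1

Maximum subarray: [1]
Maximum sum: 1

The maximum subarray is [1] with sum 1. This subarray runs from index 5 to index 5.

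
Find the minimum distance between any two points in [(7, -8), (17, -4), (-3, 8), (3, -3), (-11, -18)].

Computing all pairwise distances among 5 points:

d((7, -8), (17, -4)) = 10.7703
d((7, -8), (-3, 8)) = 18.868
d((7, -8), (3, -3)) = 6.4031 <-- minimum
d((7, -8), (-11, -18)) = 20.5913
d((17, -4), (-3, 8)) = 23.3238
d((17, -4), (3, -3)) = 14.0357
d((17, -4), (-11, -18)) = 31.305
d((-3, 8), (3, -3)) = 12.53
d((-3, 8), (-11, -18)) = 27.2029
d((3, -3), (-11, -18)) = 20.5183

Closest pair: (7, -8) and (3, -3) with distance 6.4031

The closest pair is (7, -8) and (3, -3) with Euclidean distance 6.4031. For 5 points, brute-force pairwise comparison is shown above. For large n, the divide-and-conquer algorithm (sort by x, recurse on halves, check the dividing strip) achieves O(n log n).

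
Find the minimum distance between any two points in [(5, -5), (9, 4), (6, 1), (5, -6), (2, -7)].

Computing all pairwise distances among 5 points:

d((5, -5), (9, 4)) = 9.8489
d((5, -5), (6, 1)) = 6.0828
d((5, -5), (5, -6)) = 1.0 <-- minimum
d((5, -5), (2, -7)) = 3.6056
d((9, 4), (6, 1)) = 4.2426
d((9, 4), (5, -6)) = 10.7703
d((9, 4), (2, -7)) = 13.0384
d((6, 1), (5, -6)) = 7.0711
d((6, 1), (2, -7)) = 8.9443
d((5, -6), (2, -7)) = 3.1623

Closest pair: (5, -5) and (5, -6) with distance 1.0

The closest pair is (5, -5) and (5, -6) with Euclidean distance 1.0. For 5 points, brute-force pairwise comparison is shown above. For large n, the divide-and-conquer algorithm (sort by x, recurse on halves, check the dividing strip) achieves O(n log n).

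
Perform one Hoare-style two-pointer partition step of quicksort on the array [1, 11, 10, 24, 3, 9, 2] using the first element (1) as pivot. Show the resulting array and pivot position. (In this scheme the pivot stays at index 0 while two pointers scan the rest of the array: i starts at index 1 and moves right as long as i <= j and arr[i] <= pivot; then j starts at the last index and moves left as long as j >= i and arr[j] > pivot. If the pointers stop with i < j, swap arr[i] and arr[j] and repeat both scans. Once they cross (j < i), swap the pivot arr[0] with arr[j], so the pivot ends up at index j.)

Hoare-style two-pointer partition with pivot = 1:

Initial array: [1, 11, 10, 24, 3, 9, 2]

Pointers start at i = 1, j = 6.
i ends at 1, j ends at 0: the pointers have crossed (j < i), so scanning stops.

j = 0, so swapping arr[0] with arr[j] leaves the pivot at position 0: [1, 11, 10, 24, 3, 9, 2]
Pivot position: 0

After partitioning with pivot 1, the array becomes [1, 11, 10, 24, 3, 9, 2]. The pivot is placed at index 0. All elements to the left of the pivot are <= 1, and all elements to the right are > 1.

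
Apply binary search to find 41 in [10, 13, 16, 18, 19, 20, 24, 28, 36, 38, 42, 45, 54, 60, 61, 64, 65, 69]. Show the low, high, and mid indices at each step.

Binary search for 41 in [10, 13, 16, 18, 19, 20, 24, 28, 36, 38, 42, 45, 54, 60, 61, 64, 65, 69]:

lo=0, hi=17, mid=8, arr[mid]=36 -> 36 < 41, search right half
lo=9, hi=17, mid=13, arr[mid]=60 -> 60 > 41, search left half
lo=9, hi=12, mid=10, arr[mid]=42 -> 42 > 41, search left half
lo=9, hi=9, mid=9, arr[mid]=38 -> 38 < 41, search right half
lo=10 > hi=9, target 41 not found

Binary search determines that 41 is not in the array after 4 comparisons. The search space was exhausted without finding the target.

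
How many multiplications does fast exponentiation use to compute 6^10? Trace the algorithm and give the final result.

Computing 6^10 by squaring (build up from 6^1; each line after the first costs one multiplication):

6^1 = 6
6^2 = (6^1)^2 = 6^2 = 36
6^4 = (6^2)^2 = 36^2 = 1296
6^5 = 6 * 6^4 = 6 * 1296 = 7776
6^10 = (6^5)^2 = 7776^2 = 60466176

Result: 60466176
Multiplications needed: 4 (4 lines after 6^1)

6^10 = 60466176. Using exponentiation by squaring, this requires 4 multiplications. The key idea: if the exponent is even, square the half-power; if odd, multiply by the base once.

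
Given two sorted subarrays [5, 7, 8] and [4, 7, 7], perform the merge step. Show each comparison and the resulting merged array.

Merging process:

Compare 5 vs 4: take 4 from right. Merged: [4]
Compare 5 vs 7: take 5 from left. Merged: [4, 5]
Compare 7 vs 7: take 7 from left. Merged: [4, 5, 7]
Compare 8 vs 7: take 7 from right. Merged: [4, 5, 7, 7]
Compare 8 vs 7: take 7 from right. Merged: [4, 5, 7, 7, 7]
Append remaining from left: [8]. Merged: [4, 5, 7, 7, 7, 8]

Final merged array: [4, 5, 7, 7, 7, 8]
Total comparisons: 5

The merged array is [4, 5, 7, 7, 7, 8], requiring 5 comparisons. The merge step runs in O(n) time where n is the total number of elements.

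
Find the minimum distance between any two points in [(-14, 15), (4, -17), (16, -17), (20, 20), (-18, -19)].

Computing all pairwise distances among 5 points:

d((-14, 15), (4, -17)) = 36.7151
d((-14, 15), (16, -17)) = 43.8634
d((-14, 15), (20, 20)) = 34.3657
d((-14, 15), (-18, -19)) = 34.2345
d((4, -17), (16, -17)) = 12.0 <-- minimum
d((4, -17), (20, 20)) = 40.3113
d((4, -17), (-18, -19)) = 22.0907
d((16, -17), (20, 20)) = 37.2156
d((16, -17), (-18, -19)) = 34.0588
d((20, 20), (-18, -19)) = 54.4518

Closest pair: (4, -17) and (16, -17) with distance 12.0

The closest pair is (4, -17) and (16, -17) with Euclidean distance 12.0. For 5 points, brute-force pairwise comparison is shown above. For large n, the divide-and-conquer algorithm (sort by x, recurse on halves, check the dividing strip) achieves O(n log n).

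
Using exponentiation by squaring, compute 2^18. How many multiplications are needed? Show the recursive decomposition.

Computing 2^18 by squaring (build up from 2^1; each line after the first costs one multiplication):

2^1 = 2
2^2 = (2^1)^2 = 2^2 = 4
2^4 = (2^2)^2 = 4^2 = 16
2^8 = (2^4)^2 = 16^2 = 256
2^9 = 2 * 2^8 = 2 * 256 = 512
2^18 = (2^9)^2 = 512^2 = 262144

Result: 262144
Multiplications needed: 5 (5 lines after 2^1)

2^18 = 262144. Using exponentiation by squaring, this requires 5 multiplications. The key idea: if the exponent is even, square the half-power; if odd, multiply by the base once.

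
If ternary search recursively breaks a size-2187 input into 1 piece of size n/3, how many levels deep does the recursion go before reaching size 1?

For divide and conquer with division factor 3:

Problem sizes at each level:
Level 0: 2187
Level 1: 729
Level 2: 243
Level 3: 81
Level 4: 27
Level 5: 9
Level 6: 3
Level 7: 1

The root is level 0 and the size-1 base case is level 7 (the tree spans levels 0 through 7, i.e. 8 levels counting the root), so the depth is the number of divisions: log_3(2187) = 7

The recursion tree depth is log_3(2187) = 7. At each level, the problem size is divided by 3, so it takes 7 divisions to reduce to a base case of size 1. The algorithm makes 1 recursive call at each level.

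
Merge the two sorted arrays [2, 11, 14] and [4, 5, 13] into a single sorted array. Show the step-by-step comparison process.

Merging process:

Compare 2 vs 4: take 2 from left. Merged: [2]
Compare 11 vs 4: take 4 from right. Merged: [2, 4]
Compare 11 vs 5: take 5 from right. Merged: [2, 4, 5]
Compare 11 vs 13: take 11 from left. Merged: [2, 4, 5, 11]
Compare 14 vs 13: take 13 from right. Merged: [2, 4, 5, 11, 13]
Append remaining from left: [14]. Merged: [2, 4, 5, 11, 13, 14]

Final merged array: [2, 4, 5, 11, 13, 14]
Total comparisons: 5

The merged array is [2, 4, 5, 11, 13, 14], requiring 5 comparisons. The merge step runs in O(n) time where n is the total number of elements.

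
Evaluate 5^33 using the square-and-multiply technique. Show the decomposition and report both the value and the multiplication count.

Computing 5^33 by squaring (build up from 5^1; each line after the first costs one multiplication):

5^1 = 5
5^2 = (5^1)^2 = 5^2 = 25
5^4 = (5^2)^2 = 25^2 = 625
5^8 = (5^4)^2 = 625^2 = 390625
5^16 = (5^8)^2 = 390625^2 = 152587890625
5^32 = (5^16)^2 = 152587890625^2 = 23283064365386962890625
5^33 = 5 * 5^32 = 5 * 23283064365386962890625 = 116415321826934814453125

Result: 116415321826934814453125
Multiplications needed: 6 (6 lines after 5^1)

5^33 = 116415321826934814453125. Using exponentiation by squaring, this requires 6 multiplications. The key idea: if the exponent is even, square the half-power; if odd, multiply by the base once.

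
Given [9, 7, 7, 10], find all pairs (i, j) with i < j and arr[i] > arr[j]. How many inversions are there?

Finding inversions in [9, 7, 7, 10]:

(0, 1): arr[0]=9 > arr[1]=7
(0, 2): arr[0]=9 > arr[2]=7

Total inversions: 2

The array has 2 inversion(s): (0,1), (0,2). Each pair (i,j) satisfies i < j and arr[i] > arr[j].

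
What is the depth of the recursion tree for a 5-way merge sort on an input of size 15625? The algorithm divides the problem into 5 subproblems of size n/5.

For divide and conquer with division factor 5:

Problem sizes at each level:
Level 0: 15625
Level 1: 3125
Level 2: 625
Level 3: 125
Level 4: 25
Level 5: 5
Level 6: 1

The root is level 0 and the size-1 base case is level 6 (the tree spans levels 0 through 6, i.e. 7 levels counting the root), so the depth is the number of divisions: log_5(15625) = 6

The recursion tree depth is log_5(15625) = 6. At each level, the problem size is divided by 5, so it takes 6 divisions to reduce to a base case of size 1. The algorithm makes 5 recursive calls at each level.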